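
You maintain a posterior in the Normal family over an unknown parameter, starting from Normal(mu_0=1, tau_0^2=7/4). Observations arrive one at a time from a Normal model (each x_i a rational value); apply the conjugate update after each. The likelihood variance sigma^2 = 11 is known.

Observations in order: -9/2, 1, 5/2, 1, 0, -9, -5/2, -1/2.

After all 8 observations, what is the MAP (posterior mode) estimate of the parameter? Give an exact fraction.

-2/5

obs 1: x=-9/2 → posterior Normal(25/102, 77/51)
obs 2: x=1 → posterior Normal(39/116, 77/58)
obs 3: x=5/2 → posterior Normal(37/65, 77/65)
obs 4: x=1 → posterior Normal(11/18, 77/72)
obs 5: x=0 → posterior Normal(44/79, 77/79)
obs 6: x=-9 → posterior Normal(-19/86, 77/86)
obs 7: x=-5/2 → posterior Normal(-73/186, 77/93)
obs 8: x=-1/2 → posterior Normal(-2/5, 77/100)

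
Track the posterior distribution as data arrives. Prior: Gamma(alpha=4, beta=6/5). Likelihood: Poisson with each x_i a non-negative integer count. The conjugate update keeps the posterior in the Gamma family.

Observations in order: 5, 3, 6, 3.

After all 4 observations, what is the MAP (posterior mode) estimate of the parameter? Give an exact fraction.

50/13

obs 1: x=5 → posterior Gamma(9, 11/5)
obs 2: x=3 → posterior Gamma(12, 16/5)
obs 3: x=6 → posterior Gamma(18, 21/5)
obs 4: x=3 → posterior Gamma(21, 26/5)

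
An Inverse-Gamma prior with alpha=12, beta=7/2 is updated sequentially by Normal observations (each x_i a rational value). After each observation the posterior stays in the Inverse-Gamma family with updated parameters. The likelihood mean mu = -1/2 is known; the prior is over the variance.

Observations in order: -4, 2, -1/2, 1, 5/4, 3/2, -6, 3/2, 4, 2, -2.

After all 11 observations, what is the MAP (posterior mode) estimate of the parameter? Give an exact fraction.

obs 1: x=-4 → posterior Inverse-Gamma(25/2, 77/8)
obs 2: x=2 → posterior Inverse-Gamma(13, 51/4)
obs 3: x=-1/2 → posterior Inverse-Gamma(27/2, 51/4)
obs 4: x=1 → posterior Inverse-Gamma(14, 111/8)
obs 5: x=5/4 → posterior Inverse-Gamma(29/2, 493/32)
obs 6: x=3/2 → posterior Inverse-Gamma(15, 557/32)
obs 7: x=-6 → posterior Inverse-Gamma(31/2, 1041/32)
obs 8: x=3/2 → posterior Inverse-Gamma(16, 1105/32)
obs 9: x=4 → posterior Inverse-Gamma(33/2, 1429/32)
obs 10: x=2 → posterior Inverse-Gamma(17, 1529/32)
obs 11: x=-2 → posterior Inverse-Gamma(35/2, 1565/32)

1565/592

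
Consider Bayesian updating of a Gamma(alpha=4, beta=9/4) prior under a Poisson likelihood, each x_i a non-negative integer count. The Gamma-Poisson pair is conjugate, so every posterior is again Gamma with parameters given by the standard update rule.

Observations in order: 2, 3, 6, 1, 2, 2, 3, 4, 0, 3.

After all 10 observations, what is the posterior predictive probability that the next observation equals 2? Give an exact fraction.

3779682643902797837997080190532490773186912864779847440/15025461748906708859452861070130993269553796873817927041

obs 1: x=2 → posterior Gamma(6, 13/4)
obs 2: x=3 → posterior Gamma(9, 17/4)
obs 3: x=6 → posterior Gamma(15, 21/4)
obs 4: x=1 → posterior Gamma(16, 25/4)
obs 5: x=2 → posterior Gamma(18, 29/4)
obs 6: x=2 → posterior Gamma(20, 33/4)
obs 7: x=3 → posterior Gamma(23, 37/4)
obs 8: x=4 → posterior Gamma(27, 41/4)
obs 9: x=0 → posterior Gamma(27, 45/4)
obs 10: x=3 → posterior Gamma(30, 49/4)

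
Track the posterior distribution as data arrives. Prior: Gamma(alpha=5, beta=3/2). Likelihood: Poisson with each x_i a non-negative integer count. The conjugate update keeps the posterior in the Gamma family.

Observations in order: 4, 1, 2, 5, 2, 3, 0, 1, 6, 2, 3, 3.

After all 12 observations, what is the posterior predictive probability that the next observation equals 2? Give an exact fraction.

obs 1: x=4 → posterior Gamma(9, 5/2)
obs 2: x=1 → posterior Gamma(10, 7/2)
obs 3: x=2 → posterior Gamma(12, 9/2)
obs 4: x=5 → posterior Gamma(17, 11/2)
obs 5: x=2 → posterior Gamma(19, 13/2)
obs 6: x=3 → posterior Gamma(22, 15/2)
obs 7: x=0 → posterior Gamma(22, 17/2)
obs 8: x=1 → posterior Gamma(23, 19/2)
obs 9: x=6 → posterior Gamma(29, 21/2)
obs 10: x=2 → posterior Gamma(31, 23/2)
obs 11: x=3 → posterior Gamma(34, 25/2)
obs 12: x=3 → posterior Gamma(37, 27/2)

256728799642299474860634135069908518606152998254150145364/1080244137479689290215446159447411025741704035417740877269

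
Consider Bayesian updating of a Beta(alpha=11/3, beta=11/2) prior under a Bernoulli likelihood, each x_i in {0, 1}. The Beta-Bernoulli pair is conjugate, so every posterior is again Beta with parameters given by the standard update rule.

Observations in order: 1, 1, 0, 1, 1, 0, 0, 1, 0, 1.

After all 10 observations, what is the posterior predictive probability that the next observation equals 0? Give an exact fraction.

obs 1: x=1 → posterior Beta(14/3, 11/2)
obs 2: x=1 → posterior Beta(17/3, 11/2)
obs 3: x=0 → posterior Beta(17/3, 13/2)
obs 4: x=1 → posterior Beta(20/3, 13/2)
obs 5: x=1 → posterior Beta(23/3, 13/2)
obs 6: x=0 → posterior Beta(23/3, 15/2)
obs 7: x=0 → posterior Beta(23/3, 17/2)
obs 8: x=1 → posterior Beta(26/3, 17/2)
obs 9: x=0 → posterior Beta(26/3, 19/2)
obs 10: x=1 → posterior Beta(29/3, 19/2)

57/115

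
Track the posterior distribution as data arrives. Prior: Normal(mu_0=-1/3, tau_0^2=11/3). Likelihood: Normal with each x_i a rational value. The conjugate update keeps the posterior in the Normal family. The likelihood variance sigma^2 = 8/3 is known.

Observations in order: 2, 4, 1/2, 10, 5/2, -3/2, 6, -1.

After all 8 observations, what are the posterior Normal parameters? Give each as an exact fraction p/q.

obs 1: x=2 → posterior Normal(58/57, 88/57)
obs 2: x=4 → posterior Normal(19/9, 44/45)
obs 3: x=1/2 → posterior Normal(413/246, 88/123)
obs 4: x=10 → posterior Normal(1073/312, 22/39)
obs 5: x=5/2 → posterior Normal(619/189, 88/189)
obs 6: x=-3/2 → posterior Normal(1139/444, 44/111)
obs 7: x=6 → posterior Normal(307/102, 88/255)
obs 8: x=-1 → posterior Normal(1469/576, 11/36)

mu_0=1469/576, tau_0^2=11/36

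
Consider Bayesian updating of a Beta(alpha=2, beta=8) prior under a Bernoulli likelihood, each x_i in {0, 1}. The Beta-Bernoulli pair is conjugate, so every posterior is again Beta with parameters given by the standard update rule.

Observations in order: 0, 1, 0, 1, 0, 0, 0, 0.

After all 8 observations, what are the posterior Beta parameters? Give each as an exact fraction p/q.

alpha=4, beta=14

obs 1: x=0 → posterior Beta(2, 9)
obs 2: x=1 → posterior Beta(3, 9)
obs 3: x=0 → posterior Beta(3, 10)
obs 4: x=1 → posterior Beta(4, 10)
obs 5: x=0 → posterior Beta(4, 11)
obs 6: x=0 → posterior Beta(4, 12)
obs 7: x=0 → posterior Beta(4, 13)
obs 8: x=0 → posterior Beta(4, 14)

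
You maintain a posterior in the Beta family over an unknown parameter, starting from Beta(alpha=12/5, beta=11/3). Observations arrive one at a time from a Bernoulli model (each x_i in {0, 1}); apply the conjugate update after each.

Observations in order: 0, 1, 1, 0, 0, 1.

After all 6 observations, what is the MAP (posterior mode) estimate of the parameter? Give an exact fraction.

66/151

obs 1: x=0 → posterior Beta(12/5, 14/3)
obs 2: x=1 → posterior Beta(17/5, 14/3)
obs 3: x=1 → posterior Beta(22/5, 14/3)
obs 4: x=0 → posterior Beta(22/5, 17/3)
obs 5: x=0 → posterior Beta(22/5, 20/3)
obs 6: x=1 → posterior Beta(27/5, 20/3)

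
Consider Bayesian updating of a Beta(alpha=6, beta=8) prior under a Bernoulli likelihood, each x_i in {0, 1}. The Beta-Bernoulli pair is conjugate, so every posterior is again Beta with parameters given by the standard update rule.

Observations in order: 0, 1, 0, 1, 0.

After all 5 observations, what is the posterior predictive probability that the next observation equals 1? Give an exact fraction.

8/19

obs 1: x=0 → posterior Beta(6, 9)
obs 2: x=1 → posterior Beta(7, 9)
obs 3: x=0 → posterior Beta(7, 10)
obs 4: x=1 → posterior Beta(8, 10)
obs 5: x=0 → posterior Beta(8, 11)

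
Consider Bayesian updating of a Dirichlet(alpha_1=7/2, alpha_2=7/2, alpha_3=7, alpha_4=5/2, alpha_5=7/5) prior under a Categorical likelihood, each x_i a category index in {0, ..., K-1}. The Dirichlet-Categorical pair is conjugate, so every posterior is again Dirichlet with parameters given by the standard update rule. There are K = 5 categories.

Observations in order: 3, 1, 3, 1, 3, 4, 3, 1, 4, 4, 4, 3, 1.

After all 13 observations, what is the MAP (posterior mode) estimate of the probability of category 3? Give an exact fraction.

65/259

obs 1: x=3 → posterior Dirichlet(7/2, 7/2, 7, 7/2, 7/5)
obs 2: x=1 → posterior Dirichlet(7/2, 9/2, 7, 7/2, 7/5)
obs 3: x=3 → posterior Dirichlet(7/2, 9/2, 7, 9/2, 7/5)
obs 4: x=1 → posterior Dirichlet(7/2, 11/2, 7, 9/2, 7/5)
obs 5: x=3 → posterior Dirichlet(7/2, 11/2, 7, 11/2, 7/5)
obs 6: x=4 → posterior Dirichlet(7/2, 11/2, 7, 11/2, 12/5)
obs 7: x=3 → posterior Dirichlet(7/2, 11/2, 7, 13/2, 12/5)
obs 8: x=1 → posterior Dirichlet(7/2, 13/2, 7, 13/2, 12/5)
obs 9: x=4 → posterior Dirichlet(7/2, 13/2, 7, 13/2, 17/5)
obs 10: x=4 → posterior Dirichlet(7/2, 13/2, 7, 13/2, 22/5)
obs 11: x=4 → posterior Dirichlet(7/2, 13/2, 7, 13/2, 27/5)
obs 12: x=3 → posterior Dirichlet(7/2, 13/2, 7, 15/2, 27/5)
obs 13: x=1 → posterior Dirichlet(7/2, 15/2, 7, 15/2, 27/5)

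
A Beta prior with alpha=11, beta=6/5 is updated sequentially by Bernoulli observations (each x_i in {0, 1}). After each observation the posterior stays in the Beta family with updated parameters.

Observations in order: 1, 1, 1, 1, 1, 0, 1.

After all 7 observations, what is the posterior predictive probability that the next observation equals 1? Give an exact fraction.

85/96

obs 1: x=1 → posterior Beta(12, 6/5)
obs 2: x=1 → posterior Beta(13, 6/5)
obs 3: x=1 → posterior Beta(14, 6/5)
obs 4: x=1 → posterior Beta(15, 6/5)
obs 5: x=1 → posterior Beta(16, 6/5)
obs 6: x=0 → posterior Beta(16, 11/5)
obs 7: x=1 → posterior Beta(17, 11/5)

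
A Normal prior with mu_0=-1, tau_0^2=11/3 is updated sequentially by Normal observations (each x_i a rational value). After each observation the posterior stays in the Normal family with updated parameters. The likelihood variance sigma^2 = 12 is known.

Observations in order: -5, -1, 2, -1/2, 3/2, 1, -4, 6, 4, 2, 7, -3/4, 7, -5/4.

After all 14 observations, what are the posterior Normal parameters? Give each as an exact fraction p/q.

obs 1: x=-5 → posterior Normal(-91/47, 132/47)
obs 2: x=-1 → posterior Normal(-51/29, 66/29)
obs 3: x=2 → posterior Normal(-80/69, 44/23)
obs 4: x=-1/2 → posterior Normal(-171/160, 33/20)
obs 5: x=3/2 → posterior Normal(-69/91, 132/91)
obs 6: x=1 → posterior Normal(-29/51, 22/17)
obs 7: x=-4 → posterior Normal(-102/113, 132/113)
obs 8: x=6 → posterior Normal(-9/31, 33/31)
obs 9: x=4 → posterior Normal(8/135, 44/45)
obs 10: x=2 → posterior Normal(15/73, 66/73)
obs 11: x=7 → posterior Normal(107/157, 132/157)
obs 12: x=-3/4 → posterior Normal(395/672, 11/14)
obs 13: x=7 → posterior Normal(703/716, 132/179)
obs 14: x=-5/4 → posterior Normal(81/95, 66/95)

mu_0=81/95, tau_0^2=66/95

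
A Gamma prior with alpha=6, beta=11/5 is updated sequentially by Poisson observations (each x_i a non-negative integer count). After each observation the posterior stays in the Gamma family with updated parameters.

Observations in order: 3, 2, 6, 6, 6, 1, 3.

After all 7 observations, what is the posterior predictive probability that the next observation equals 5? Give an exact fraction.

66153209054346083409970413816125757702198893307720053555200000/504632550919879178009920607357643533739271853331547543855555617

obs 1: x=3 → posterior Gamma(9, 16/5)
obs 2: x=2 → posterior Gamma(11, 21/5)
obs 3: x=6 → posterior Gamma(17, 26/5)
obs 4: x=6 → posterior Gamma(23, 31/5)
obs 5: x=6 → posterior Gamma(29, 36/5)
obs 6: x=1 → posterior Gamma(30, 41/5)
obs 7: x=3 → posterior Gamma(33, 46/5)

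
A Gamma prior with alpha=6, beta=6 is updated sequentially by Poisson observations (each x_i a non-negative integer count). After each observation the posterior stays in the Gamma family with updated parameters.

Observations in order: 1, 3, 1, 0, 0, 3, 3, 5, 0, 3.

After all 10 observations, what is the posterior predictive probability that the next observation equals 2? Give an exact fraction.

obs 1: x=1 → posterior Gamma(7, 7)
obs 2: x=3 → posterior Gamma(10, 8)
obs 3: x=1 → posterior Gamma(11, 9)
obs 4: x=0 → posterior Gamma(11, 10)
obs 5: x=0 → posterior Gamma(11, 11)
obs 6: x=3 → posterior Gamma(14, 12)
obs 7: x=3 → posterior Gamma(17, 13)
obs 8: x=5 → posterior Gamma(22, 14)
obs 9: x=0 → posterior Gamma(22, 15)
obs 10: x=3 → posterior Gamma(25, 16)

411986445074174555486428541747200/1667711322168688287513535727415473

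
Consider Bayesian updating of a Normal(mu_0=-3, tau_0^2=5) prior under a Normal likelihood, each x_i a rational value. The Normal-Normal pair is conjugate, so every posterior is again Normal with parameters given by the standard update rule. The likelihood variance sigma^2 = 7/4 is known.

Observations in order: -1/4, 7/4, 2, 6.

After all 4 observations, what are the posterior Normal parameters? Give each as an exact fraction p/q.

mu_0=169/87, tau_0^2=35/87

obs 1: x=-1/4 → posterior Normal(-26/27, 35/27)
obs 2: x=7/4 → posterior Normal(9/47, 35/47)
obs 3: x=2 → posterior Normal(49/67, 35/67)
obs 4: x=6 → posterior Normal(169/87, 35/87)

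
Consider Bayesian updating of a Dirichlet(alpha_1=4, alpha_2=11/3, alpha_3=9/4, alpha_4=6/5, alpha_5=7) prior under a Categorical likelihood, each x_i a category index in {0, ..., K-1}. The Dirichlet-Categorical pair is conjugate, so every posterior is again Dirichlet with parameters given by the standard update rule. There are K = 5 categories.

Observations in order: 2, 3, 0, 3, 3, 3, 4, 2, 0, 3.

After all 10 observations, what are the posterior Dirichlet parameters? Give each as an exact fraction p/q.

obs 1: x=2 → posterior Dirichlet(4, 11/3, 13/4, 6/5, 7)
obs 2: x=3 → posterior Dirichlet(4, 11/3, 13/4, 11/5, 7)
obs 3: x=0 → posterior Dirichlet(5, 11/3, 13/4, 11/5, 7)
obs 4: x=3 → posterior Dirichlet(5, 11/3, 13/4, 16/5, 7)
obs 5: x=3 → posterior Dirichlet(5, 11/3, 13/4, 21/5, 7)
obs 6: x=3 → posterior Dirichlet(5, 11/3, 13/4, 26/5, 7)
obs 7: x=4 → posterior Dirichlet(5, 11/3, 13/4, 26/5, 8)
obs 8: x=2 → posterior Dirichlet(5, 11/3, 17/4, 26/5, 8)
obs 9: x=0 → posterior Dirichlet(6, 11/3, 17/4, 26/5, 8)
obs 10: x=3 → posterior Dirichlet(6, 11/3, 17/4, 31/5, 8)

alpha_1=6, alpha_2=11/3, alpha_3=17/4, alpha_4=31/5, alpha_5=8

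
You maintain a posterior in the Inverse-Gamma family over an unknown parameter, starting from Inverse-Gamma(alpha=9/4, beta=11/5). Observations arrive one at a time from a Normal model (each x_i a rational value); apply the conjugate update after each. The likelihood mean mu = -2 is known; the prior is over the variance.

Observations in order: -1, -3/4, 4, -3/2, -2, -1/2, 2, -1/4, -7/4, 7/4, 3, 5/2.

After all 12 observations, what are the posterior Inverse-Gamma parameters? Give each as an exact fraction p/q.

alpha=33/4, beta=1239/20

obs 1: x=-1 → posterior Inverse-Gamma(11/4, 27/10)
obs 2: x=-3/4 → posterior Inverse-Gamma(13/4, 557/160)
obs 3: x=4 → posterior Inverse-Gamma(15/4, 3437/160)
obs 4: x=-3/2 → posterior Inverse-Gamma(17/4, 3457/160)
obs 5: x=-2 → posterior Inverse-Gamma(19/4, 3457/160)
obs 6: x=-1/2 → posterior Inverse-Gamma(21/4, 3637/160)
obs 7: x=2 → posterior Inverse-Gamma(23/4, 4917/160)
obs 8: x=-1/4 → posterior Inverse-Gamma(25/4, 2581/80)
obs 9: x=-7/4 → posterior Inverse-Gamma(27/4, 5167/160)
obs 10: x=7/4 → posterior Inverse-Gamma(29/4, 1573/40)
obs 11: x=3 → posterior Inverse-Gamma(31/4, 2073/40)
obs 12: x=5/2 → posterior Inverse-Gamma(33/4, 1239/20)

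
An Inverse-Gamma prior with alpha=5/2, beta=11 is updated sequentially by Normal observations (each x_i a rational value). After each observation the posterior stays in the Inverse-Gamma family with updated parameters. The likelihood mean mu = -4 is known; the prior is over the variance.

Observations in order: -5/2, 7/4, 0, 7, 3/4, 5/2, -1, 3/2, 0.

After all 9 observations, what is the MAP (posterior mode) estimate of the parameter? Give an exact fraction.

obs 1: x=-5/2 → posterior Inverse-Gamma(3, 97/8)
obs 2: x=7/4 → posterior Inverse-Gamma(7/2, 917/32)
obs 3: x=0 → posterior Inverse-Gamma(4, 1173/32)
obs 4: x=7 → posterior Inverse-Gamma(9/2, 3109/32)
obs 5: x=3/4 → posterior Inverse-Gamma(5, 1735/16)
obs 6: x=5/2 → posterior Inverse-Gamma(11/2, 2073/16)
obs 7: x=-1 → posterior Inverse-Gamma(6, 2145/16)
obs 8: x=3/2 → posterior Inverse-Gamma(13/2, 2387/16)
obs 9: x=0 → posterior Inverse-Gamma(7, 2515/16)

2515/128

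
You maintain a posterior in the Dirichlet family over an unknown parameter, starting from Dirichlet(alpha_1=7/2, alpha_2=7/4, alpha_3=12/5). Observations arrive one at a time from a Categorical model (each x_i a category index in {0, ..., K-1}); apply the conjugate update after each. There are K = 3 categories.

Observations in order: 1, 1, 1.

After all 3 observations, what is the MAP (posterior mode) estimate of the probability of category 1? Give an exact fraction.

25/51

obs 1: x=1 → posterior Dirichlet(7/2, 11/4, 12/5)
obs 2: x=1 → posterior Dirichlet(7/2, 15/4, 12/5)
obs 3: x=1 → posterior Dirichlet(7/2, 19/4, 12/5)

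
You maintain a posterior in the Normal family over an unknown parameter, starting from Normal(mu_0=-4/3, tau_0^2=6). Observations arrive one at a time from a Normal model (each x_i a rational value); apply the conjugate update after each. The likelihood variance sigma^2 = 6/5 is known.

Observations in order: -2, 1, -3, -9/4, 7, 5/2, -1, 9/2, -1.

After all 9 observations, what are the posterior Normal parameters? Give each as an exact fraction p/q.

obs 1: x=-2 → posterior Normal(-17/9, 1)
obs 2: x=1 → posterior Normal(-19/33, 6/11)
obs 3: x=-3 → posterior Normal(-4/3, 3/8)
obs 4: x=-9/4 → posterior Normal(-391/252, 2/7)
obs 5: x=7 → posterior Normal(29/312, 3/13)
obs 6: x=5/2 → posterior Normal(179/372, 6/31)
obs 7: x=-1 → posterior Normal(119/432, 1/6)
obs 8: x=9/2 → posterior Normal(389/492, 6/41)
obs 9: x=-1 → posterior Normal(329/552, 3/23)

mu_0=329/552, tau_0^2=3/23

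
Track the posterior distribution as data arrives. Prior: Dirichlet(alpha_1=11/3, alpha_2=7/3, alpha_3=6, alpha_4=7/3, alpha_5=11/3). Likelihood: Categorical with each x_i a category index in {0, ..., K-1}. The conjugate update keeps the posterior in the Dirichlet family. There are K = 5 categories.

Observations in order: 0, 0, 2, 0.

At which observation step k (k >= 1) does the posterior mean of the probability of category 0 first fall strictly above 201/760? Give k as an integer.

obs 1: x=0 → posterior Dirichlet(14/3, 7/3, 6, 7/3, 11/3)
obs 2: x=0 → posterior Dirichlet(17/3, 7/3, 6, 7/3, 11/3)
obs 3: x=2 → posterior Dirichlet(17/3, 7/3, 7, 7/3, 11/3)
obs 4: x=0 → posterior Dirichlet(20/3, 7/3, 7, 7/3, 11/3)

k = 2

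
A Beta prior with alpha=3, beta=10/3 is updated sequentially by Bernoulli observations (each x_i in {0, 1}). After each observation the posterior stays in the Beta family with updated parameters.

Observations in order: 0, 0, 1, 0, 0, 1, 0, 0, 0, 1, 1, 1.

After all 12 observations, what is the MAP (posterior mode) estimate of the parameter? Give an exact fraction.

3/7

obs 1: x=0 → posterior Beta(3, 13/3)
obs 2: x=0 → posterior Beta(3, 16/3)
obs 3: x=1 → posterior Beta(4, 16/3)
obs 4: x=0 → posterior Beta(4, 19/3)
obs 5: x=0 → posterior Beta(4, 22/3)
obs 6: x=1 → posterior Beta(5, 22/3)
obs 7: x=0 → posterior Beta(5, 25/3)
obs 8: x=0 → posterior Beta(5, 28/3)
obs 9: x=0 → posterior Beta(5, 31/3)
obs 10: x=1 → posterior Beta(6, 31/3)
obs 11: x=1 → posterior Beta(7, 31/3)
obs 12: x=1 → posterior Beta(8, 31/3)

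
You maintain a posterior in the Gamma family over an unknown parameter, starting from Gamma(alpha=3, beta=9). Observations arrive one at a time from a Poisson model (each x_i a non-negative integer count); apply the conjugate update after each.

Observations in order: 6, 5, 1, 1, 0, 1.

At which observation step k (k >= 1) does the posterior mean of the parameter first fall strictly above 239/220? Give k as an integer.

k = 2

obs 1: x=6 → posterior Gamma(9, 10)
obs 2: x=5 → posterior Gamma(14, 11)
obs 3: x=1 → posterior Gamma(15, 12)
obs 4: x=1 → posterior Gamma(16, 13)
obs 5: x=0 → posterior Gamma(16, 14)
obs 6: x=1 → posterior Gamma(17, 15)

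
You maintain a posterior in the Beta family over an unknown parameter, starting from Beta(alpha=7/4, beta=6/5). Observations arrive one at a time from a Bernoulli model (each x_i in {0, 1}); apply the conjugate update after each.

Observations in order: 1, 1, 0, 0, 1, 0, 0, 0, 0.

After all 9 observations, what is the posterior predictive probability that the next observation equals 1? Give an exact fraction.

95/239

obs 1: x=1 → posterior Beta(11/4, 6/5)
obs 2: x=1 → posterior Beta(15/4, 6/5)
obs 3: x=0 → posterior Beta(15/4, 11/5)
obs 4: x=0 → posterior Beta(15/4, 16/5)
obs 5: x=1 → posterior Beta(19/4, 16/5)
obs 6: x=0 → posterior Beta(19/4, 21/5)
obs 7: x=0 → posterior Beta(19/4, 26/5)
obs 8: x=0 → posterior Beta(19/4, 31/5)
obs 9: x=0 → posterior Beta(19/4, 36/5)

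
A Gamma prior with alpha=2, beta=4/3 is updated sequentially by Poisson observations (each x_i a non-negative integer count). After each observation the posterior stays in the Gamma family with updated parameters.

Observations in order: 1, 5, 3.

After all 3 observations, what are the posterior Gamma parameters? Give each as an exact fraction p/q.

alpha=11, beta=13/3

obs 1: x=1 → posterior Gamma(3, 7/3)
obs 2: x=5 → posterior Gamma(8, 10/3)
obs 3: x=3 → posterior Gamma(11, 13/3)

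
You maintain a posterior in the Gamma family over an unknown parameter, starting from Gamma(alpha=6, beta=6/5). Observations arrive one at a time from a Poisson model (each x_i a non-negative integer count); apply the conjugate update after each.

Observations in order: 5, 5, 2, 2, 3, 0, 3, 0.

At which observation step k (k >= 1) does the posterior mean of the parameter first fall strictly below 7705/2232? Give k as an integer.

k = 6

obs 1: x=5 → posterior Gamma(11, 11/5)
obs 2: x=5 → posterior Gamma(16, 16/5)
obs 3: x=2 → posterior Gamma(18, 21/5)
obs 4: x=2 → posterior Gamma(20, 26/5)
obs 5: x=3 → posterior Gamma(23, 31/5)
obs 6: x=0 → posterior Gamma(23, 36/5)
obs 7: x=3 → posterior Gamma(26, 41/5)
obs 8: x=0 → posterior Gamma(26, 46/5)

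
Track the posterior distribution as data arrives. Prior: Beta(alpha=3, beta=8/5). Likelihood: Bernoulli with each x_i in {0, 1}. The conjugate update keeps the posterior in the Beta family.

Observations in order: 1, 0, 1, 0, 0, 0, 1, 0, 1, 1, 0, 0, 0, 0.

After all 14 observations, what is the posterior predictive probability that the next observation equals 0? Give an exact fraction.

53/93

obs 1: x=1 → posterior Beta(4, 8/5)
obs 2: x=0 → posterior Beta(4, 13/5)
obs 3: x=1 → posterior Beta(5, 13/5)
obs 4: x=0 → posterior Beta(5, 18/5)
obs 5: x=0 → posterior Beta(5, 23/5)
obs 6: x=0 → posterior Beta(5, 28/5)
obs 7: x=1 → posterior Beta(6, 28/5)
obs 8: x=0 → posterior Beta(6, 33/5)
obs 9: x=1 → posterior Beta(7, 33/5)
obs 10: x=1 → posterior Beta(8, 33/5)
obs 11: x=0 → posterior Beta(8, 38/5)
obs 12: x=0 → posterior Beta(8, 43/5)
obs 13: x=0 → posterior Beta(8, 48/5)
obs 14: x=0 → posterior Beta(8, 53/5)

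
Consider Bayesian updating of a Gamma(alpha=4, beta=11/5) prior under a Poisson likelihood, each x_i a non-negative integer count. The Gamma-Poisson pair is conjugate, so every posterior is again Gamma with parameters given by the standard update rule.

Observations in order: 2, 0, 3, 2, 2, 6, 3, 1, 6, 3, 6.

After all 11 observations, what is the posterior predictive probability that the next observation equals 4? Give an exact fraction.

87908400461367855314962459321879792389879825985605444326598280553378611200000/566044592922467932920289630256783944174352087720184706882390017513705742761841

obs 1: x=2 → posterior Gamma(6, 16/5)
obs 2: x=0 → posterior Gamma(6, 21/5)
obs 3: x=3 → posterior Gamma(9, 26/5)
obs 4: x=2 → posterior Gamma(11, 31/5)
obs 5: x=2 → posterior Gamma(13, 36/5)
obs 6: x=6 → posterior Gamma(19, 41/5)
obs 7: x=3 → posterior Gamma(22, 46/5)
obs 8: x=1 → posterior Gamma(23, 51/5)
obs 9: x=6 → posterior Gamma(29, 56/5)
obs 10: x=3 → posterior Gamma(32, 61/5)
obs 11: x=6 → posterior Gamma(38, 66/5)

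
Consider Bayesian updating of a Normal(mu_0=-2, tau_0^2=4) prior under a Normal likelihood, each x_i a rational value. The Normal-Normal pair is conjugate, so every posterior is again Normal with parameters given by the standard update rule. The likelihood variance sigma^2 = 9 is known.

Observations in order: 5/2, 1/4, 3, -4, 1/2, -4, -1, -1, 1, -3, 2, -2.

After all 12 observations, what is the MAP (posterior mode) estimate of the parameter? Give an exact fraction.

obs 1: x=5/2 → posterior Normal(-8/13, 36/13)
obs 2: x=1/4 → posterior Normal(-7/17, 36/17)
obs 3: x=3 → posterior Normal(5/21, 12/7)
obs 4: x=-4 → posterior Normal(-11/25, 36/25)
obs 5: x=1/2 → posterior Normal(-9/29, 36/29)
obs 6: x=-4 → posterior Normal(-25/33, 12/11)
obs 7: x=-1 → posterior Normal(-29/37, 36/37)
obs 8: x=-1 → posterior Normal(-33/41, 36/41)
obs 9: x=1 → posterior Normal(-29/45, 4/5)
obs 10: x=-3 → posterior Normal(-41/49, 36/49)
obs 11: x=2 → posterior Normal(-33/53, 36/53)
obs 12: x=-2 → posterior Normal(-41/57, 12/19)

-41/57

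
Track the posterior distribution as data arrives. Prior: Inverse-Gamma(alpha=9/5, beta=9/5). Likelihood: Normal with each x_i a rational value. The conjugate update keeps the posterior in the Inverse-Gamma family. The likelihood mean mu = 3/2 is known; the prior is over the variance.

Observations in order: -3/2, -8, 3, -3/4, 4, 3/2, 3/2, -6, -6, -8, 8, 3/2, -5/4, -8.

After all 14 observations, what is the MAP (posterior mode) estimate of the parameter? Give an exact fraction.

18369/784

obs 1: x=-3/2 → posterior Inverse-Gamma(23/10, 63/10)
obs 2: x=-8 → posterior Inverse-Gamma(14/5, 2057/40)
obs 3: x=3 → posterior Inverse-Gamma(33/10, 1051/20)
obs 4: x=-3/4 → posterior Inverse-Gamma(19/5, 8813/160)
obs 5: x=4 → posterior Inverse-Gamma(43/10, 9313/160)
obs 6: x=3/2 → posterior Inverse-Gamma(24/5, 9313/160)
obs 7: x=3/2 → posterior Inverse-Gamma(53/10, 9313/160)
obs 8: x=-6 → posterior Inverse-Gamma(29/5, 13813/160)
obs 9: x=-6 → posterior Inverse-Gamma(63/10, 18313/160)
obs 10: x=-8 → posterior Inverse-Gamma(34/5, 25533/160)
obs 11: x=8 → posterior Inverse-Gamma(73/10, 28913/160)
obs 12: x=3/2 → posterior Inverse-Gamma(39/5, 28913/160)
obs 13: x=-5/4 → posterior Inverse-Gamma(83/10, 14759/80)
obs 14: x=-8 → posterior Inverse-Gamma(44/5, 18369/80)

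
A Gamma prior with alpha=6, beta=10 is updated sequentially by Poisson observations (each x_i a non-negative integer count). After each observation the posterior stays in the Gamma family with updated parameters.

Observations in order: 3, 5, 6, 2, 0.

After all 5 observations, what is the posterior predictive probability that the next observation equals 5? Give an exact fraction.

1230386555838596820831298828125/81129638414606681695789005144064

obs 1: x=3 → posterior Gamma(9, 11)
obs 2: x=5 → posterior Gamma(14, 12)
obs 3: x=6 → posterior Gamma(20, 13)
obs 4: x=2 → posterior Gamma(22, 14)
obs 5: x=0 → posterior Gamma(22, 15)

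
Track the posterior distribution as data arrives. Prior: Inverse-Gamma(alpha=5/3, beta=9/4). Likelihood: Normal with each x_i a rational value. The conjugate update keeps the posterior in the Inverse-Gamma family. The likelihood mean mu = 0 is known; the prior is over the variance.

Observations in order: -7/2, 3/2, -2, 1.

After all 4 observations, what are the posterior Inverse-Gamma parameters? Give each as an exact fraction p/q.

alpha=11/3, beta=12

obs 1: x=-7/2 → posterior Inverse-Gamma(13/6, 67/8)
obs 2: x=3/2 → posterior Inverse-Gamma(8/3, 19/2)
obs 3: x=-2 → posterior Inverse-Gamma(19/6, 23/2)
obs 4: x=1 → posterior Inverse-Gamma(11/3, 12)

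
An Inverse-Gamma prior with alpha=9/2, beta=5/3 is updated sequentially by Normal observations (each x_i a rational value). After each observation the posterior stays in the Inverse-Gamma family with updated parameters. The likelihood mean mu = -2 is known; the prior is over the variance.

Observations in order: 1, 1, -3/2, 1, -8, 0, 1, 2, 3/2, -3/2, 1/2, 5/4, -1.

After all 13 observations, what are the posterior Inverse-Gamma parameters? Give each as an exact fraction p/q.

alpha=11, beta=6043/96

obs 1: x=1 → posterior Inverse-Gamma(5, 37/6)
obs 2: x=1 → posterior Inverse-Gamma(11/2, 32/3)
obs 3: x=-3/2 → posterior Inverse-Gamma(6, 259/24)
obs 4: x=1 → posterior Inverse-Gamma(13/2, 367/24)
obs 5: x=-8 → posterior Inverse-Gamma(7, 799/24)
obs 6: x=0 → posterior Inverse-Gamma(15/2, 847/24)
obs 7: x=1 → posterior Inverse-Gamma(8, 955/24)
obs 8: x=2 → posterior Inverse-Gamma(17/2, 1147/24)
obs 9: x=3/2 → posterior Inverse-Gamma(9, 647/12)
obs 10: x=-3/2 → posterior Inverse-Gamma(19/2, 1297/24)
obs 11: x=1/2 → posterior Inverse-Gamma(10, 343/6)
obs 12: x=5/4 → posterior Inverse-Gamma(21/2, 5995/96)
obs 13: x=-1 → posterior Inverse-Gamma(11, 6043/96)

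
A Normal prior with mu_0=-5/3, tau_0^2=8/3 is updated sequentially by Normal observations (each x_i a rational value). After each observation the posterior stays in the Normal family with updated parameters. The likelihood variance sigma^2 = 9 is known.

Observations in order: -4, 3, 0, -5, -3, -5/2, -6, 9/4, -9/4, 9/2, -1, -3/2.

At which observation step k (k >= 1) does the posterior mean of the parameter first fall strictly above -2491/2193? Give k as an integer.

k = 3

obs 1: x=-4 → posterior Normal(-11/5, 72/35)
obs 2: x=3 → posterior Normal(-53/43, 72/43)
obs 3: x=0 → posterior Normal(-53/51, 24/17)
obs 4: x=-5 → posterior Normal(-93/59, 72/59)
obs 5: x=-3 → posterior Normal(-117/67, 72/67)
obs 6: x=-5/2 → posterior Normal(-137/75, 24/25)
obs 7: x=-6 → posterior Normal(-185/83, 72/83)
obs 8: x=9/4 → posterior Normal(-167/91, 72/91)
obs 9: x=-9/4 → posterior Normal(-185/99, 8/11)
obs 10: x=9/2 → posterior Normal(-149/107, 72/107)
obs 11: x=-1 → posterior Normal(-157/115, 72/115)
obs 12: x=-3/2 → posterior Normal(-169/123, 24/41)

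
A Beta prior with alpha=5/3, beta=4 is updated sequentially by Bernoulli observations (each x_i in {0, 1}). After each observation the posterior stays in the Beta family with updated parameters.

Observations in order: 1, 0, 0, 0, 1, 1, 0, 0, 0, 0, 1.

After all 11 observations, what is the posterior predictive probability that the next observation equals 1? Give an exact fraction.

17/50

obs 1: x=1 → posterior Beta(8/3, 4)
obs 2: x=0 → posterior Beta(8/3, 5)
obs 3: x=0 → posterior Beta(8/3, 6)
obs 4: x=0 → posterior Beta(8/3, 7)
obs 5: x=1 → posterior Beta(11/3, 7)
obs 6: x=1 → posterior Beta(14/3, 7)
obs 7: x=0 → posterior Beta(14/3, 8)
obs 8: x=0 → posterior Beta(14/3, 9)
obs 9: x=0 → posterior Beta(14/3, 10)
obs 10: x=0 → posterior Beta(14/3, 11)
obs 11: x=1 → posterior Beta(17/3, 11)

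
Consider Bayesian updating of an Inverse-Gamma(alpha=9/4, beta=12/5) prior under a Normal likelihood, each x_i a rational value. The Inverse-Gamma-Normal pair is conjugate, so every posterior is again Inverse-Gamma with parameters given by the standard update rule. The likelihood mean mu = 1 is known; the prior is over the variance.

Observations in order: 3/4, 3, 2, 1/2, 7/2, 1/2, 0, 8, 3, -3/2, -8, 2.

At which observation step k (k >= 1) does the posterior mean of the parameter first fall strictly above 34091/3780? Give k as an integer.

obs 1: x=3/4 → posterior Inverse-Gamma(11/4, 389/160)
obs 2: x=3 → posterior Inverse-Gamma(13/4, 709/160)
obs 3: x=2 → posterior Inverse-Gamma(15/4, 789/160)
obs 4: x=1/2 → posterior Inverse-Gamma(17/4, 809/160)
obs 5: x=7/2 → posterior Inverse-Gamma(19/4, 1309/160)
obs 6: x=1/2 → posterior Inverse-Gamma(21/4, 1329/160)
obs 7: x=0 → posterior Inverse-Gamma(23/4, 1409/160)
obs 8: x=8 → posterior Inverse-Gamma(25/4, 5329/160)
obs 9: x=3 → posterior Inverse-Gamma(27/4, 5649/160)
obs 10: x=-3/2 → posterior Inverse-Gamma(29/4, 6149/160)
obs 11: x=-8 → posterior Inverse-Gamma(31/4, 12629/160)
obs 12: x=2 → posterior Inverse-Gamma(33/4, 12709/160)

k = 11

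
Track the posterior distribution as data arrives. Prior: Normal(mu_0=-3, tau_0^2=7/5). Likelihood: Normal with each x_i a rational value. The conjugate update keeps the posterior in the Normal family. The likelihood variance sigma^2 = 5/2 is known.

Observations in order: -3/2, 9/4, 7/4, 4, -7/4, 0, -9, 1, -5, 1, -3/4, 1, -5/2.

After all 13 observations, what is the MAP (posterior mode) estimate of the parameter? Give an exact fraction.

obs 1: x=-3/2 → posterior Normal(-32/13, 35/39)
obs 2: x=9/4 → posterior Normal(-129/106, 35/53)
obs 3: x=7/4 → posterior Normal(-40/67, 35/67)
obs 4: x=4 → posterior Normal(16/81, 35/81)
obs 5: x=-7/4 → posterior Normal(-17/190, 7/19)
obs 6: x=0 → posterior Normal(-17/218, 35/109)
obs 7: x=-9 → posterior Normal(-269/246, 35/123)
obs 8: x=1 → posterior Normal(-241/274, 35/137)
obs 9: x=-5 → posterior Normal(-381/302, 35/151)
obs 10: x=1 → posterior Normal(-353/330, 7/33)
obs 11: x=-3/4 → posterior Normal(-187/179, 35/179)
obs 12: x=1 → posterior Normal(-173/193, 35/193)
obs 13: x=-5/2 → posterior Normal(-208/207, 35/207)

-208/207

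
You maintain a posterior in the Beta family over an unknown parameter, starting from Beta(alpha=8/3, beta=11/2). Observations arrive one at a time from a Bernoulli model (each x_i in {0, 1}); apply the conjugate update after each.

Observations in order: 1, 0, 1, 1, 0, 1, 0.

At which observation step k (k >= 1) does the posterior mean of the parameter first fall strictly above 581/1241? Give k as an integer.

k = 6

obs 1: x=1 → posterior Beta(11/3, 11/2)
obs 2: x=0 → posterior Beta(11/3, 13/2)
obs 3: x=1 → posterior Beta(14/3, 13/2)
obs 4: x=1 → posterior Beta(17/3, 13/2)
obs 5: x=0 → posterior Beta(17/3, 15/2)
obs 6: x=1 → posterior Beta(20/3, 15/2)
obs 7: x=0 → posterior Beta(20/3, 17/2)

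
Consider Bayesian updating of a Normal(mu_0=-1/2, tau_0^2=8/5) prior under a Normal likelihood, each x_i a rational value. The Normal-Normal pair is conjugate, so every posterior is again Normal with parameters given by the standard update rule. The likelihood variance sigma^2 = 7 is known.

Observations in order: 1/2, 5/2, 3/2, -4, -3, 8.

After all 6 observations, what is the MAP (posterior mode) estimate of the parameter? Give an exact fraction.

53/166

obs 1: x=1/2 → posterior Normal(-27/86, 56/43)
obs 2: x=5/2 → posterior Normal(13/102, 56/51)
obs 3: x=3/2 → posterior Normal(37/118, 56/59)
obs 4: x=-4 → posterior Normal(-27/134, 56/67)
obs 5: x=-3 → posterior Normal(-1/2, 56/75)
obs 6: x=8 → posterior Normal(53/166, 56/83)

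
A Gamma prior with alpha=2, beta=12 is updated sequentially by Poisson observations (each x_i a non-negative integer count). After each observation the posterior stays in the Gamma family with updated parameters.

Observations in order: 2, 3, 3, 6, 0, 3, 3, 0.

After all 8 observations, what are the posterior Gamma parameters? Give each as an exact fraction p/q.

alpha=22, beta=20

obs 1: x=2 → posterior Gamma(4, 13)
obs 2: x=3 → posterior Gamma(7, 14)
obs 3: x=3 → posterior Gamma(10, 15)
obs 4: x=6 → posterior Gamma(16, 16)
obs 5: x=0 → posterior Gamma(16, 17)
obs 6: x=3 → posterior Gamma(19, 18)
obs 7: x=3 → posterior Gamma(22, 19)
obs 8: x=0 → posterior Gamma(22, 20)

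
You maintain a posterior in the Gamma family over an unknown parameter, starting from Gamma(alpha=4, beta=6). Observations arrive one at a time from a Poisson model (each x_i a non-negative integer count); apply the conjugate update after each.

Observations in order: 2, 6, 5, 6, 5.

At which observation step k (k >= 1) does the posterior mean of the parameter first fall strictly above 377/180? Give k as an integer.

k = 4

obs 1: x=2 → posterior Gamma(6, 7)
obs 2: x=6 → posterior Gamma(12, 8)
obs 3: x=5 → posterior Gamma(17, 9)
obs 4: x=6 → posterior Gamma(23, 10)
obs 5: x=5 → posterior Gamma(28, 11)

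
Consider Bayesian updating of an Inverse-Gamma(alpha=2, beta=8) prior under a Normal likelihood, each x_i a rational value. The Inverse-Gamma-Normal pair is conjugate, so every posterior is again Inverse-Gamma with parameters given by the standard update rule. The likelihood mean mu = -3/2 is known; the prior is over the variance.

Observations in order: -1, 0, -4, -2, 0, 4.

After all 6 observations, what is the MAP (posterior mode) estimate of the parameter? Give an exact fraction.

115/24

obs 1: x=-1 → posterior Inverse-Gamma(5/2, 65/8)
obs 2: x=0 → posterior Inverse-Gamma(3, 37/4)
obs 3: x=-4 → posterior Inverse-Gamma(7/2, 99/8)
obs 4: x=-2 → posterior Inverse-Gamma(4, 25/2)
obs 5: x=0 → posterior Inverse-Gamma(9/2, 109/8)
obs 6: x=4 → posterior Inverse-Gamma(5, 115/4)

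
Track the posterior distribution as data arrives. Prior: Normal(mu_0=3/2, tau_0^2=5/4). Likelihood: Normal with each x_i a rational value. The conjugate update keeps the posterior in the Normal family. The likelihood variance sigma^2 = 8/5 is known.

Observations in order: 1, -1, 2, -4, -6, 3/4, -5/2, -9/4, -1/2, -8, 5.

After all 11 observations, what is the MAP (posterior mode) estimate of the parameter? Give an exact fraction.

obs 1: x=1 → posterior Normal(73/57, 40/57)
obs 2: x=-1 → posterior Normal(24/41, 20/41)
obs 3: x=2 → posterior Normal(98/107, 40/107)
obs 4: x=-4 → posterior Normal(-1/66, 10/33)
obs 5: x=-6 → posterior Normal(-152/157, 40/157)
obs 6: x=3/4 → posterior Normal(-41/56, 20/91)
obs 7: x=-5/2 → posterior Normal(-87/92, 40/207)
obs 8: x=-9/4 → posterior Normal(-63/58, 5/29)
obs 9: x=-1/2 → posterior Normal(-529/514, 40/257)
obs 10: x=-8 → posterior Normal(-929/564, 20/141)
obs 11: x=5 → posterior Normal(-679/614, 40/307)

-679/614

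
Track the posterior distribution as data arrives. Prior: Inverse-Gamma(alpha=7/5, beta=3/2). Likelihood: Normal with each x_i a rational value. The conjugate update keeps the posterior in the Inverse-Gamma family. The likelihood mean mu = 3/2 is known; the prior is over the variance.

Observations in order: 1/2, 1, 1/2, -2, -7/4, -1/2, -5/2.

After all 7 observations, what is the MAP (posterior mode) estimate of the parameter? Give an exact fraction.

3845/944

obs 1: x=1/2 → posterior Inverse-Gamma(19/10, 2)
obs 2: x=1 → posterior Inverse-Gamma(12/5, 17/8)
obs 3: x=1/2 → posterior Inverse-Gamma(29/10, 21/8)
obs 4: x=-2 → posterior Inverse-Gamma(17/5, 35/4)
obs 5: x=-7/4 → posterior Inverse-Gamma(39/10, 449/32)
obs 6: x=-1/2 → posterior Inverse-Gamma(22/5, 513/32)
obs 7: x=-5/2 → posterior Inverse-Gamma(49/10, 769/32)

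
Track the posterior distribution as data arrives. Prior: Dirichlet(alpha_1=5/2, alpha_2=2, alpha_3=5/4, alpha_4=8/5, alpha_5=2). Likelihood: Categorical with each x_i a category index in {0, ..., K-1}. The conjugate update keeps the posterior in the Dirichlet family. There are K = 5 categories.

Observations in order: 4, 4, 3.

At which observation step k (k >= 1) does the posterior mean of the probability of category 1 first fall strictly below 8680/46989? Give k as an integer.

obs 1: x=4 → posterior Dirichlet(5/2, 2, 5/4, 8/5, 3)
obs 2: x=4 → posterior Dirichlet(5/2, 2, 5/4, 8/5, 4)
obs 3: x=3 → posterior Dirichlet(5/2, 2, 5/4, 13/5, 4)

k = 2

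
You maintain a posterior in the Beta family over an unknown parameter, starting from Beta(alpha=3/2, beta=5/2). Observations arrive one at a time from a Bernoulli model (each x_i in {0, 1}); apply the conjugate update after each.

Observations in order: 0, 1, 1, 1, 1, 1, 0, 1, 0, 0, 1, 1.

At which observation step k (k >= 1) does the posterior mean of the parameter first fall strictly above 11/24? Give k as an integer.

k = 3

obs 1: x=0 → posterior Beta(3/2, 7/2)
obs 2: x=1 → posterior Beta(5/2, 7/2)
obs 3: x=1 → posterior Beta(7/2, 7/2)
obs 4: x=1 → posterior Beta(9/2, 7/2)
obs 5: x=1 → posterior Beta(11/2, 7/2)
obs 6: x=1 → posterior Beta(13/2, 7/2)
obs 7: x=0 → posterior Beta(13/2, 9/2)
obs 8: x=1 → posterior Beta(15/2, 9/2)
obs 9: x=0 → posterior Beta(15/2, 11/2)
obs 10: x=0 → posterior Beta(15/2, 13/2)
obs 11: x=1 → posterior Beta(17/2, 13/2)
obs 12: x=1 → posterior Beta(19/2, 13/2)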